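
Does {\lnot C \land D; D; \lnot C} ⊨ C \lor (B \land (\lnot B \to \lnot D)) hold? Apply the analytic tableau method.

No

Initial set: {(\lnot C \land D); D; \lnot C; \lnot (C \lor (B \land (\lnot B \to \lnot D)))}.
(\lnot C \land D): α-rule — add \lnot C, D.
\lnot (C \lor (B \land (\lnot B \to \lnot D))): α-rule — add \lnot C, \lnot (B \land (\lnot B \to \lnot D)).
\lnot (B \land (\lnot B \to \lnot D)): β-rule — branch into \lnot B  //  \lnot (\lnot B \to \lnot D).
  branch 1 (add \lnot B):
    ○ open, literals {B=F, C=F, D=T}.
  branch 2 (add \lnot (\lnot B \to \lnot D)):
    \lnot (\lnot B \to \lnot D): α-rule — add \lnot B, \lnot \lnot D.
    ○ open, literals {B=F, C=F, D=T}.
0 branches closed, 2 open.
An open branch gives a countermodel: B=F, C=F, D=T (unmentioned atoms arbitrary); the premises hold there but the conclusion fails.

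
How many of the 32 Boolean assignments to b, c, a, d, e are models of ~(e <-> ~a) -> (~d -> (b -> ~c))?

30

Initial set: {(~(e <-> ~a) -> (~d -> (b -> ~c)))}.
(~(e <-> ~a) -> (~d -> (b -> ~c))): β-rule — branch into ~~(e <-> ~a)  //  (~d -> (b -> ~c)).
  branch 1 (add ~~(e <-> ~a)):
    ~~(e <-> ~a): β-rule — branch into e, ~a  //  ~e, ~~a.
      branch 1.1 (add e, ~a):
        ○ open, literals {a=0, e=1}.
      branch 1.2 (add ~e, ~~a):
        ○ open, literals {a=1, e=0}.
  branch 2 (add (~d -> (b -> ~c))):
    (~d -> (b -> ~c)): β-rule — branch into ~~d  //  (b -> ~c).
      branch 2.1 (add ~~d):
        ○ open, literals {d=1}.
      branch 2.2 (add (b -> ~c)):
        (b -> ~c): β-rule — branch into ~b  //  ~c.
          branch 2.2.1 (add ~b):
            ○ open, literals {b=0}.
          branch 2.2.2 (add ~c):
            ○ open, literals {c=0}.
0 branches closed, 5 open.
Each open branch fixes some atoms; the unmentioned ones are free. Counting distinct full assignments: branch {a=0, e=1} (b, c, d) contributes 8 new; branch {a=1, e=0} (b, c, d) contributes 8 new; branch {d=1} (b, c, a, e) contributes 8 new; branch {b=0} (c, a, d, e) contributes 4 new; branch {c=0} (b, a, d, e) contributes 2 new. Total: 30.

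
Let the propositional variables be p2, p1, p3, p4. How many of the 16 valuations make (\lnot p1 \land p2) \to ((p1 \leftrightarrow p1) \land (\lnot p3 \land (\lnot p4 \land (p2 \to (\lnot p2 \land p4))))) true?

Initial set: {((\lnot p1 \land p2) \to ((p1 \leftrightarrow p1) \land (\lnot p3 \land (\lnot p4 \land (p2 \to (\lnot p2 \land p4))))))}.
((\lnot p1 \land p2) \to ((p1 \leftrightarrow p1) \land (\lnot p3 \land (\lnot p4 \land (p2 \to (\lnot p2 \land p4)))))): β-rule — branch into \lnot (\lnot p1 \land p2)  //  ((p1 \leftrightarrow p1) \land (\lnot p3 \land (\lnot p4 \land (p2 \to (\lnot p2 \land p4))))).
  branch 1 (add \lnot (\lnot p1 \land p2)):
    \lnot (\lnot p1 \land p2): β-rule — branch into \lnot \lnot p1  //  \lnot p2.
      branch 1.1 (add \lnot \lnot p1):
        ○ open, literals {p1=1}.
      branch 1.2 (add \lnot p2):
        ○ open, literals {p2=0}.
  branch 2 (add ((p1 \leftrightarrow p1) \land (\lnot p3 \land (\lnot p4 \land (p2 \to (\lnot p2 \land p4)))))):
    ((p1 \leftrightarrow p1) \land (\lnot p3 \land (\lnot p4 \land (p2 \to (\lnot p2 \land p4))))): α-rule — add (p1 \leftrightarrow p1), (\lnot p3 \land (\lnot p4 \land (p2 \to (\lnot p2 \land p4)))).
    (\lnot p3 \land (\lnot p4 \land (p2 \to (\lnot p2 \land p4)))): α-rule — add \lnot p3, (\lnot p4 \land (p2 \to (\lnot p2 \land p4))).
    (\lnot p4 \land (p2 \to (\lnot p2 \land p4))): α-rule — add \lnot p4, (p2 \to (\lnot p2 \land p4)).
    (p1 \leftrightarrow p1): β-rule — branch into p1, p1  //  \lnot p1, \lnot p1.
      branch 2.1 (add p1, p1):
        (p2 \to (\lnot p2 \land p4)): β-rule — branch into \lnot p2  //  (\lnot p2 \land p4).
          branch 2.1.1 (add \lnot p2):
            ○ open, literals {p1=1, p2=0, p3=0, p4=0}.
          branch 2.1.2 (add (\lnot p2 \land p4)):
            (\lnot p2 \land p4): α-rule — add \lnot p2, p4.
            × closes — contains both p4 and \lnot p4.
      branch 2.2 (add \lnot p1, \lnot p1):
        (p2 \to (\lnot p2 \land p4)): β-rule — branch into \lnot p2  //  (\lnot p2 \land p4).
          branch 2.2.1 (add \lnot p2):
            ○ open, literals {p1=0, p2=0, p3=0, p4=0}.
          branch 2.2.2 (add (\lnot p2 \land p4)):
            (\lnot p2 \land p4): α-rule — add \lnot p2, p4.
            × closes — contains both p4 and \lnot p4.
2 branches closed, 4 open.
Each open branch fixes some atoms; the unmentioned ones are free. Counting distinct full assignments: branch {p1=1} (p2, p3, p4) contributes 8 new; branch {p2=0} (p1, p3, p4) contributes 4 new; branch {p1=1, p2=0, p3=0, p4=0} (none free) contributes 0 new; branch {p1=0, p2=0, p3=0, p4=0} (none free) contributes 0 new. Total: 12.

12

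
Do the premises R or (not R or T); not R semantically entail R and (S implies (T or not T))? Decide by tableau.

No

Initial set: {(R or (not R or T)); not R; not (R and (S implies (T or not T)))}.
(R or (not R or T)): β-rule — branch into R  //  (not R or T).
  branch 1 (add R):
    × closes — contains both R and not R.
  branch 2 (add (not R or T)):
    not (R and (S implies (T or not T))): β-rule — branch into not R  //  not (S implies (T or not T)).
      branch 2.1 (add not R):
        (not R or T): β-rule — branch into not R  //  T.
          branch 2.1.1 (add not R):
            ○ open, literals {R=0}.
          branch 2.1.2 (add T):
            ○ open, literals {R=0, T=1}.
      branch 2.2 (add not (S implies (T or not T))):
        not (S implies (T or not T)): α-rule — add S, not (T or not T).
        not (T or not T): α-rule — add not T, not not T.
        × closes — contains both T and not T.
2 branches closed, 2 open.
An open branch gives a countermodel: R=0 (unmentioned atoms arbitrary); the premises hold there but the conclusion fails.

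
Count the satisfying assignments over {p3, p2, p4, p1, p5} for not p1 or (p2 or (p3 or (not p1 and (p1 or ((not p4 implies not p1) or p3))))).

Initial set: {(not p1 or (p2 or (p3 or (not p1 and (p1 or ((not p4 implies not p1) or p3))))))}.
(not p1 or (p2 or (p3 or (not p1 and (p1 or ((not p4 implies not p1) or p3)))))): β-rule — branch into not p1  //  (p2 or (p3 or (not p1 and (p1 or ((not p4 implies not p1) or p3))))).
  branch 1 (add not p1):
    ○ open, literals {p1=false}.
  branch 2 (add (p2 or (p3 or (not p1 and (p1 or ((not p4 implies not p1) or p3)))))):
    (p2 or (p3 or (not p1 and (p1 or ((not p4 implies not p1) or p3))))): β-rule — branch into p2  //  (p3 or (not p1 and (p1 or ((not p4 implies not p1) or p3)))).
      branch 2.1 (add p2):
        ○ open, literals {p2=true}.
      branch 2.2 (add (p3 or (not p1 and (p1 or ((not p4 implies not p1) or p3))))):
        (p3 or (not p1 and (p1 or ((not p4 implies not p1) or p3)))): β-rule — branch into p3  //  (not p1 and (p1 or ((not p4 implies not p1) or p3))).
          branch 2.2.1 (add p3):
            ○ open, literals {p3=true}.
          branch 2.2.2 (add (not p1 and (p1 or ((not p4 implies not p1) or p3)))):
            (not p1 and (p1 or ((not p4 implies not p1) or p3))): α-rule — add not p1, (p1 or ((not p4 implies not p1) or p3)).
            (p1 or ((not p4 implies not p1) or p3)): β-rule — branch into p1  //  ((not p4 implies not p1) or p3).
              branch 2.2.2.1 (add p1):
                × closes — contains both p1 and not p1.
              branch 2.2.2.2 (add ((not p4 implies not p1) or p3)):
                ((not p4 implies not p1) or p3): β-rule — branch into (not p4 implies not p1)  //  p3.
                  branch 2.2.2.2.1 (add (not p4 implies not p1)):
                    (not p4 implies not p1): β-rule — branch into not not p4  //  not p1.
                      branch 2.2.2.2.1.1 (add not not p4):
                        ○ open, literals {p1=false, p4=true}.
                      branch 2.2.2.2.1.2 (add not p1):
                        ○ open, literals {p1=false}.
                  branch 2.2.2.2.2 (add p3):
                    ○ open, literals {p1=false, p3=true}.
1 branch closed, 6 open.
Each open branch fixes some atoms; the unmentioned ones are free. Counting distinct full assignments: branch {p1=false} (p3, p2, p4, p5) contributes 16 new; branch {p2=true} (p3, p4, p1, p5) contributes 8 new; branch {p3=true} (p2, p4, p1, p5) contributes 4 new; branch {p1=false, p4=true} (p3, p2, p5) contributes 0 new; branch {p1=false} (p3, p2, p4, p5) contributes 0 new; branch {p1=false, p3=true} (p2, p4, p5) contributes 0 new. Total: 28.

28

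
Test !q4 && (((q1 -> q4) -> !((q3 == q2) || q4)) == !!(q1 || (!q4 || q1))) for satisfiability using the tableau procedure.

Satisfiable

Initial set: {(!q4 && (((q1 -> q4) -> !((q3 == q2) || q4)) == !!(q1 || (!q4 || q1))))}.
(!q4 && (((q1 -> q4) -> !((q3 == q2) || q4)) == !!(q1 || (!q4 || q1)))): α-rule — add !q4, (((q1 -> q4) -> !((q3 == q2) || q4)) == !!(q1 || (!q4 || q1))).
(((q1 -> q4) -> !((q3 == q2) || q4)) == !!(q1 || (!q4 || q1))): β-rule — branch into ((q1 -> q4) -> !((q3 == q2) || q4)), !!(q1 || (!q4 || q1))  //  !((q1 -> q4) -> !((q3 == q2) || q4)), !!!(q1 || (!q4 || q1)).
  branch 1 (add ((q1 -> q4) -> !((q3 == q2) || q4)), !!(q1 || (!q4 || q1))):
    !!(q1 || (!q4 || q1)): drop double negation, giving (q1 || (!q4 || q1)).
    ((q1 -> q4) -> !((q3 == q2) || q4)): β-rule — branch into !(q1 -> q4)  //  !((q3 == q2) || q4).
      branch 1.1 (add !(q1 -> q4)):
        !(q1 -> q4): α-rule — add q1, !q4.
        (q1 || (!q4 || q1)): β-rule — branch into q1  //  (!q4 || q1).
          branch 1.1.1 (add q1):
            ○ open, literals {q1=true, q4=false}.
          branch 1.1.2 (add (!q4 || q1)):
            (!q4 || q1): β-rule — branch into !q4  //  q1.
              branch 1.1.2.1 (add !q4):
                ○ open, literals {q1=true, q4=false}.
              branch 1.1.2.2 (add q1):
                ○ open, literals {q1=true, q4=false}.
      branch 1.2 (add !((q3 == q2) || q4)):
        !((q3 == q2) || q4): α-rule — add !(q3 == q2), !q4.
        (q1 || (!q4 || q1)): β-rule — branch into q1  //  (!q4 || q1).
          branch 1.2.1 (add q1):
            !(q3 == q2): β-rule — branch into q3, !q2  //  !q3, q2.
              branch 1.2.1.1 (add q3, !q2):
                ○ open, literals {q1=true, q2=false, q3=true, q4=false}.
              branch 1.2.1.2 (add !q3, q2):
                ○ open, literals {q1=true, q2=true, q3=false, q4=false}.
          branch 1.2.2 (add (!q4 || q1)):
            !(q3 == q2): β-rule — branch into q3, !q2  //  !q3, q2.
              branch 1.2.2.1 (add q3, !q2):
                (!q4 || q1): β-rule — branch into !q4  //  q1.
                  branch 1.2.2.1.1 (add !q4):
                    ○ open, literals {q2=false, q3=true, q4=false}.
                  branch 1.2.2.1.2 (add q1):
                    ○ open, literals {q1=true, q2=false, q3=true, q4=false}.
              branch 1.2.2.2 (add !q3, q2):
                (!q4 || q1): β-rule — branch into !q4  //  q1.
                  branch 1.2.2.2.1 (add !q4):
                    ○ open, literals {q2=true, q3=false, q4=false}.
                  branch 1.2.2.2.2 (add q1):
                    ○ open, literals {q1=true, q2=true, q3=false, q4=false}.
  branch 2 (add !((q1 -> q4) -> !((q3 == q2) || q4)), !!!(q1 || (!q4 || q1))):
    !((q1 -> q4) -> !((q3 == q2) || q4)): α-rule — add (q1 -> q4), !!((q3 == q2) || q4).
    !!!(q1 || (!q4 || q1)): drop double negation, giving !(q1 || (!q4 || q1)).
    !(q1 || (!q4 || q1)): α-rule — add !q1, !(!q4 || q1).
    !(!q4 || q1): α-rule — add !!q4, !q1.
    × closes — contains both q4 and !q4.
1 branch closed, 9 open.
An open branch gives a satisfying assignment: q1=true, q4=false.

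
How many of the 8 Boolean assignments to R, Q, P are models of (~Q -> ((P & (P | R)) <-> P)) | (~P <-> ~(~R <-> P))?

Initial set: {T ((~Q -> ((P & (P | R)) <-> P)) | (~P <-> ~(~R <-> P)))}.
T ((~Q -> ((P & (P | R)) <-> P)) | (~P <-> ~(~R <-> P))): β-rule — branch into T (~Q -> ((P & (P | R)) <-> P))  //  T (~P <-> ~(~R <-> P)).
  branch 1 (add T (~Q -> ((P & (P | R)) <-> P))):
    T (~Q -> ((P & (P | R)) <-> P)): β-rule — branch into F ~Q  //  T ((P & (P | R)) <-> P).
      branch 1.1 (add F ~Q):
        ○ open, literals {Q=T}.
      branch 1.2 (add T ((P & (P | R)) <-> P)):
        T ((P & (P | R)) <-> P): β-rule — branch into T (P & (P | R)), T P  //  F (P & (P | R)), F P.
          branch 1.2.1 (add T (P & (P | R)), T P):
            T (P & (P | R)): α-rule — add T P, T (P | R).
            T (P | R): β-rule — branch into T P  //  T R.
              branch 1.2.1.1 (add T P):
                ○ open, literals {P=T}.
              branch 1.2.1.2 (add T R):
                ○ open, literals {P=T, R=T}.
          branch 1.2.2 (add F (P & (P | R)), F P):
            F (P & (P | R)): β-rule — branch into F P  //  F (P | R).
              branch 1.2.2.1 (add F P):
                ○ open, literals {P=F}.
              branch 1.2.2.2 (add F (P | R)):
                F (P | R): α-rule — add F P, F R.
                ○ open, literals {P=F, R=F}.
  branch 2 (add T (~P <-> ~(~R <-> P))):
    T (~P <-> ~(~R <-> P)): β-rule — branch into T ~P, T ~(~R <-> P)  //  F ~P, F ~(~R <-> P).
      branch 2.1 (add T ~P, T ~(~R <-> P)):
        T ~(~R <-> P): β-rule — branch into T ~R, F P  //  F ~R, T P.
          branch 2.1.1 (add T ~R, F P):
            ○ open, literals {P=F, R=F}.
          branch 2.1.2 (add F ~R, T P):
            × closes — contains both P and ~P.
      branch 2.2 (add F ~P, F ~(~R <-> P)):
        F ~(~R <-> P): β-rule — branch into T ~R, T P  //  F ~R, F P.
          branch 2.2.1 (add T ~R, T P):
            ○ open, literals {P=T, R=F}.
          branch 2.2.2 (add F ~R, F P):
            × closes — contains both P and ~P.
2 branches closed, 7 open.
Each open branch fixes some atoms; the unmentioned ones are free. Counting distinct full assignments: branch {Q=T} (R, P) contributes 4 new; branch {P=T} (R, Q) contributes 2 new; branch {P=T, R=T} (Q) contributes 0 new; branch {P=F} (R, Q) contributes 2 new; branch {P=F, R=F} (Q) contributes 0 new; branch {P=F, R=F} (Q) contributes 0 new; branch {P=T, R=F} (Q) contributes 0 new. Total: 8.

8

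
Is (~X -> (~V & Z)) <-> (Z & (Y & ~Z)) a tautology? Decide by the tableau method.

Assume the negation and expand:
Initial set: {~((~X -> (~V & Z)) <-> (Z & (Y & ~Z)))}.
~((~X -> (~V & Z)) <-> (Z & (Y & ~Z))): β-rule — branch into (~X -> (~V & Z)), ~(Z & (Y & ~Z))  //  ~(~X -> (~V & Z)), (Z & (Y & ~Z)).
  branch 1 (add (~X -> (~V & Z)), ~(Z & (Y & ~Z))):
    (~X -> (~V & Z)): β-rule — branch into ~~X  //  (~V & Z).
      branch 1.1 (add ~~X):
        ~(Z & (Y & ~Z)): β-rule — branch into ~Z  //  ~(Y & ~Z).
          branch 1.1.1 (add ~Z):
            ○ open, literals {X=T, Z=F}.
          branch 1.1.2 (add ~(Y & ~Z)):
            ~(Y & ~Z): β-rule — branch into ~Y  //  ~~Z.
              branch 1.1.2.1 (add ~Y):
                ○ open, literals {X=T, Y=F}.
              branch 1.1.2.2 (add ~~Z):
                ○ open, literals {X=T, Z=T}.
      branch 1.2 (add (~V & Z)):
        (~V & Z): α-rule — add ~V, Z.
        ~(Z & (Y & ~Z)): β-rule — branch into ~Z  //  ~(Y & ~Z).
          branch 1.2.1 (add ~Z):
            × closes — contains both Z and ~Z.
          branch 1.2.2 (add ~(Y & ~Z)):
            ~(Y & ~Z): β-rule — branch into ~Y  //  ~~Z.
              branch 1.2.2.1 (add ~Y):
                ○ open, literals {V=F, Y=F, Z=T}.
              branch 1.2.2.2 (add ~~Z):
                ○ open, literals {V=F, Z=T}.
  branch 2 (add ~(~X -> (~V & Z)), (Z & (Y & ~Z))):
    ~(~X -> (~V & Z)): α-rule — add ~X, ~(~V & Z).
    (Z & (Y & ~Z)): α-rule — add Z, (Y & ~Z).
    (Y & ~Z): α-rule — add Y, ~Z.
    × closes — contains both Z and ~Z.
2 branches closed, 5 open.
An open branch gives a countermodel: X=T, Z=F (unmentioned atoms arbitrary); under it the original formula is false.

Not valid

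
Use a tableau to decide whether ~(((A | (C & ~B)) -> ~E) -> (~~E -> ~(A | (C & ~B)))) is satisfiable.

Unsatisfiable

Initial set: {~(((A | (C & ~B)) -> ~E) -> (~~E -> ~(A | (C & ~B))))}.
~(((A | (C & ~B)) -> ~E) -> (~~E -> ~(A | (C & ~B)))): α-rule — add ((A | (C & ~B)) -> ~E), ~(~~E -> ~(A | (C & ~B))).
~(~~E -> ~(A | (C & ~B))): α-rule — add ~~E, ~~(A | (C & ~B)).
~~E: drop double negation, giving E.
((A | (C & ~B)) -> ~E): β-rule — branch into ~(A | (C & ~B))  //  ~E.
  branch 1 (add ~(A | (C & ~B))):
    ~(A | (C & ~B)): α-rule — add ~A, ~(C & ~B).
    ~~(A | (C & ~B)): β-rule — branch into A  //  (C & ~B).
      branch 1.1 (add A):
        × closes — contains both A and ~A.
      branch 1.2 (add (C & ~B)):
        (C & ~B): α-rule — add C, ~B.
        ~(C & ~B): β-rule — branch into ~C  //  ~~B.
          branch 1.2.1 (add ~C):
            × closes — contains both C and ~C.
          branch 1.2.2 (add ~~B):
            × closes — contains both B and ~B.
  branch 2 (add ~E):
    × closes — contains both E and ~E.
All 4 branches close.
Every branch closed; the formula is unsatisfiable.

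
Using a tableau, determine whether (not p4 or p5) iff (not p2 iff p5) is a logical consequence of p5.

Initial set: {p5; not ((not p4 or p5) iff (not p2 iff p5))}.
not ((not p4 or p5) iff (not p2 iff p5)): β-rule — branch into (not p4 or p5), not (not p2 iff p5)  //  not (not p4 or p5), (not p2 iff p5).
  branch 1 (add (not p4 or p5), not (not p2 iff p5)):
    (not p4 or p5): β-rule — branch into not p4  //  p5.
      branch 1.1 (add not p4):
        not (not p2 iff p5): β-rule — branch into not p2, not p5  //  not not p2, p5.
          branch 1.1.1 (add not p2, not p5):
            × closes — contains both p5 and not p5.
          branch 1.1.2 (add not not p2, p5):
            ○ open, literals {p2=true, p4=false, p5=true}.
      branch 1.2 (add p5):
        not (not p2 iff p5): β-rule — branch into not p2, not p5  //  not not p2, p5.
          branch 1.2.1 (add not p2, not p5):
            × closes — contains both p5 and not p5.
          branch 1.2.2 (add not not p2, p5):
            ○ open, literals {p2=true, p5=true}.
  branch 2 (add not (not p4 or p5), (not p2 iff p5)):
    not (not p4 or p5): α-rule — add not not p4, not p5.
    × closes — contains both p5 and not p5.
3 branches closed, 2 open.
An open branch gives a countermodel: p2=true, p4=false, p5=true (unmentioned atoms arbitrary); the premises hold there but the conclusion fails.

No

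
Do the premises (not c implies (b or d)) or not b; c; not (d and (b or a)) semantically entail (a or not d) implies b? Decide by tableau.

No

Initial set: {T ((not c implies (b or d)) or not b); T c; T not (d and (b or a)); F ((a or not d) implies b)}.
F ((a or not d) implies b): α-rule — add T (a or not d), F b.
T ((not c implies (b or d)) or not b): β-rule — branch into T (not c implies (b or d))  //  T not b.
  branch 1 (add T (not c implies (b or d))):
    T not (d and (b or a)): β-rule — branch into F d  //  F (b or a).
      branch 1.1 (add F d):
        T (a or not d): β-rule — branch into T a  //  T not d.
          branch 1.1.1 (add T a):
            T (not c implies (b or d)): β-rule — branch into F not c  //  T (b or d).
              branch 1.1.1.1 (add F not c):
                ○ open, literals {a=1, b=0, c=1, d=0}.
              branch 1.1.1.2 (add T (b or d)):
                T (b or d): β-rule — branch into T b  //  T d.
                  branch 1.1.1.2.1 (add T b):
                    × closes — contains both b and not b.
                  branch 1.1.1.2.2 (add T d):
                    × closes — contains both d and not d.
          branch 1.1.2 (add T not d):
            T (not c implies (b or d)): β-rule — branch into F not c  //  T (b or d).
              branch 1.1.2.1 (add F not c):
                ○ open, literals {b=0, c=1, d=0}.
              branch 1.1.2.2 (add T (b or d)):
                T (b or d): β-rule — branch into T b  //  T d.
                  branch 1.1.2.2.1 (add T b):
                    × closes — contains both b and not b.
                  branch 1.1.2.2.2 (add T d):
                    × closes — contains both d and not d.
      branch 1.2 (add F (b or a)):
        F (b or a): α-rule — add F b, F a.
        T (a or not d): β-rule — branch into T a  //  T not d.
          branch 1.2.1 (add T a):
            × closes — contains both a and not a.
          branch 1.2.2 (add T not d):
            T (not c implies (b or d)): β-rule — branch into F not c  //  T (b or d).
              branch 1.2.2.1 (add F not c):
                ○ open, literals {a=0, b=0, c=1, d=0}.
              branch 1.2.2.2 (add T (b or d)):
                T (b or d): β-rule — branch into T b  //  T d.
                  branch 1.2.2.2.1 (add T b):
                    × closes — contains both b and not b.
                  branch 1.2.2.2.2 (add T d):
                    × closes — contains both d and not d.
  branch 2 (add T not b):
    T not (d and (b or a)): β-rule — branch into F d  //  F (b or a).
      branch 2.1 (add F d):
        T (a or not d): β-rule — branch into T a  //  T not d.
          branch 2.1.1 (add T a):
            ○ open, literals {a=1, b=0, c=1, d=0}.
          branch 2.1.2 (add T not d):
            ○ open, literals {b=0, c=1, d=0}.
      branch 2.2 (add F (b or a)):
        F (b or a): α-rule — add F b, F a.
        T (a or not d): β-rule — branch into T a  //  T not d.
          branch 2.2.1 (add T a):
            × closes — contains both a and not a.
          branch 2.2.2 (add T not d):
            ○ open, literals {a=0, b=0, c=1, d=0}.
8 branches closed, 6 open.
An open branch gives a countermodel: a=1, b=0, c=1, d=0 (unmentioned atoms arbitrary); the premises hold there but the conclusion fails.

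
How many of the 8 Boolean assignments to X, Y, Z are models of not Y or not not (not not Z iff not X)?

Initial set: {(not Y or not not (not not Z iff not X))}.
(not Y or not not (not not Z iff not X)): β-rule — branch into not Y  //  not not (not not Z iff not X).
  branch 1 (add not Y):
    ○ open, literals {Y=F}.
  branch 2 (add not not (not not Z iff not X)):
    not not (not not Z iff not X): drop double negation, giving (not not Z iff not X).
    (not not Z iff not X): β-rule — branch into not not Z, not X  //  not not not Z, not not X.
      branch 2.1 (add not not Z, not X):
        not not Z: drop double negation, giving Z.
        ○ open, literals {X=F, Z=T}.
      branch 2.2 (add not not not Z, not not X):
        not not not Z: drop double negation, giving not Z.
        ○ open, literals {X=T, Z=F}.
0 branches closed, 3 open.
Each open branch fixes some atoms; the unmentioned ones are free. Counting distinct full assignments: branch {Y=F} (X, Z) contributes 4 new; branch {X=F, Z=T} (Y) contributes 1 new; branch {X=T, Z=F} (Y) contributes 1 new. Total: 6.

6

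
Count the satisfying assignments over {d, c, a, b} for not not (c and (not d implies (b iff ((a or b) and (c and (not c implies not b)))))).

7

Initial set: {not not (c and (not d implies (b iff ((a or b) and (c and (not c implies not b))))))}.
not not (c and (not d implies (b iff ((a or b) and (c and (not c implies not b)))))): drop double negation, giving (c and (not d implies (b iff ((a or b) and (c and (not c implies not b)))))).
(c and (not d implies (b iff ((a or b) and (c and (not c implies not b)))))): α-rule — add c, (not d implies (b iff ((a or b) and (c and (not c implies not b))))).
(not d implies (b iff ((a or b) and (c and (not c implies not b))))): β-rule — branch into not not d  //  (b iff ((a or b) and (c and (not c implies not b)))).
  branch 1 (add not not d):
    ○ open, literals {c=T, d=T}.
  branch 2 (add (b iff ((a or b) and (c and (not c implies not b))))):
    (b iff ((a or b) and (c and (not c implies not b)))): β-rule — branch into b, ((a or b) and (c and (not c implies not b)))  //  not b, not ((a or b) and (c and (not c implies not b))).
      branch 2.1 (add b, ((a or b) and (c and (not c implies not b)))):
        ((a or b) and (c and (not c implies not b))): α-rule — add (a or b), (c and (not c implies not b)).
        (c and (not c implies not b)): α-rule — add c, (not c implies not b).
        (a or b): β-rule — branch into a  //  b.
          branch 2.1.1 (add a):
            (not c implies not b): β-rule — branch into not not c  //  not b.
              branch 2.1.1.1 (add not not c):
                ○ open, literals {a=T, b=T, c=T}.
              branch 2.1.1.2 (add not b):
                × closes — contains both b and not b.
          branch 2.1.2 (add b):
            (not c implies not b): β-rule — branch into not not c  //  not b.
              branch 2.1.2.1 (add not not c):
                ○ open, literals {b=T, c=T}.
              branch 2.1.2.2 (add not b):
                × closes — contains both b and not b.
      branch 2.2 (add not b, not ((a or b) and (c and (not c implies not b)))):
        not ((a or b) and (c and (not c implies not b))): β-rule — branch into not (a or b)  //  not (c and (not c implies not b)).
          branch 2.2.1 (add not (a or b)):
            not (a or b): α-rule — add not a, not b.
            ○ open, literals {a=F, b=F, c=T}.
          branch 2.2.2 (add not (c and (not c implies not b))):
            not (c and (not c implies not b)): β-rule — branch into not c  //  not (not c implies not b).
              branch 2.2.2.1 (add not c):
                × closes — contains both c and not c.
              branch 2.2.2.2 (add not (not c implies not b)):
                not (not c implies not b): α-rule — add not c, not not b.
                × closes — contains both c and not c.
4 branches closed, 4 open.
Each open branch fixes some atoms; the unmentioned ones are free. Counting distinct full assignments: branch {c=T, d=T} (a, b) contributes 4 new; branch {a=T, b=T, c=T} (d) contributes 1 new; branch {b=T, c=T} (d, a) contributes 1 new; branch {a=F, b=F, c=T} (d) contributes 1 new. Total: 7.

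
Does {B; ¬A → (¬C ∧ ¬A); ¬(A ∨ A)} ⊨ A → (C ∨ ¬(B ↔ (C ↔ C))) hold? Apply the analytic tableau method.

Initial set: {B; (¬A → (¬C ∧ ¬A)); ¬(A ∨ A); ¬(A → (C ∨ ¬(B ↔ (C ↔ C))))}.
¬(A ∨ A): α-rule — add ¬A, ¬A.
¬(A → (C ∨ ¬(B ↔ (C ↔ C)))): α-rule — add A, ¬(C ∨ ¬(B ↔ (C ↔ C))).
× closes — contains both A and ¬A.
All 1 branch closes.
Every branch closed, so the premises entail the conclusion.

Yes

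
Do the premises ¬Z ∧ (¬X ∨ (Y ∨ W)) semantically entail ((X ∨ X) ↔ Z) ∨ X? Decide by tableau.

Initial set: {(¬Z ∧ (¬X ∨ (Y ∨ W))); ¬(((X ∨ X) ↔ Z) ∨ X)}.
(¬Z ∧ (¬X ∨ (Y ∨ W))): α-rule — add ¬Z, (¬X ∨ (Y ∨ W)).
¬(((X ∨ X) ↔ Z) ∨ X): α-rule — add ¬((X ∨ X) ↔ Z), ¬X.
(¬X ∨ (Y ∨ W)): β-rule — branch into ¬X  //  (Y ∨ W).
  branch 1 (add ¬X):
    ¬((X ∨ X) ↔ Z): β-rule — branch into (X ∨ X), ¬Z  //  ¬(X ∨ X), Z.
      branch 1.1 (add (X ∨ X), ¬Z):
        (X ∨ X): β-rule — branch into X  //  X.
          branch 1.1.1 (add X):
            × closes — contains both X and ¬X.
          branch 1.1.2 (add X):
            × closes — contains both X and ¬X.
      branch 1.2 (add ¬(X ∨ X), Z):
        × closes — contains both Z and ¬Z.
  branch 2 (add (Y ∨ W)):
    ¬((X ∨ X) ↔ Z): β-rule — branch into (X ∨ X), ¬Z  //  ¬(X ∨ X), Z.
      branch 2.1 (add (X ∨ X), ¬Z):
        (Y ∨ W): β-rule — branch into Y  //  W.
          branch 2.1.1 (add Y):
            (X ∨ X): β-rule — branch into X  //  X.
              branch 2.1.1.1 (add X):
                × closes — contains both X and ¬X.
              branch 2.1.1.2 (add X):
                × closes — contains both X and ¬X.
          branch 2.1.2 (add W):
            (X ∨ X): β-rule — branch into X  //  X.
              branch 2.1.2.1 (add X):
                × closes — contains both X and ¬X.
              branch 2.1.2.2 (add X):
                × closes — contains both X and ¬X.
      branch 2.2 (add ¬(X ∨ X), Z):
        × closes — contains both Z and ¬Z.
All 8 branches close.
Every branch closed, so the premises entail the conclusion.

Yes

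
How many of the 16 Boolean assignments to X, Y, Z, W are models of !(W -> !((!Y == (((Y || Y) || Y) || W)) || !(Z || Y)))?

Initial set: {!(W -> !((!Y == (((Y || Y) || Y) || W)) || !(Z || Y)))}.
!(W -> !((!Y == (((Y || Y) || Y) || W)) || !(Z || Y))): α-rule — add W, !!((!Y == (((Y || Y) || Y) || W)) || !(Z || Y)).
!!((!Y == (((Y || Y) || Y) || W)) || !(Z || Y)): β-rule — branch into (!Y == (((Y || Y) || Y) || W))  //  !(Z || Y).
  branch 1 (add (!Y == (((Y || Y) || Y) || W))):
    (!Y == (((Y || Y) || Y) || W)): β-rule — branch into !Y, (((Y || Y) || Y) || W)  //  !!Y, !(((Y || Y) || Y) || W).
      branch 1.1 (add !Y, (((Y || Y) || Y) || W)):
        (((Y || Y) || Y) || W): β-rule — branch into ((Y || Y) || Y)  //  W.
          branch 1.1.1 (add ((Y || Y) || Y)):
            ((Y || Y) || Y): β-rule — branch into (Y || Y)  //  Y.
              branch 1.1.1.1 (add (Y || Y)):
                (Y || Y): β-rule — branch into Y  //  Y.
                  branch 1.1.1.1.1 (add Y):
                    × closes — contains both Y and !Y.
                  branch 1.1.1.1.2 (add Y):
                    × closes — contains both Y and !Y.
              branch 1.1.1.2 (add Y):
                × closes — contains both Y and !Y.
          branch 1.1.2 (add W):
            ○ open, literals {W=true, Y=false}.
      branch 1.2 (add !!Y, !(((Y || Y) || Y) || W)):
        !(((Y || Y) || Y) || W): α-rule — add !((Y || Y) || Y), !W.
        × closes — contains both W and !W.
  branch 2 (add !(Z || Y)):
    !(Z || Y): α-rule — add !Z, !Y.
    ○ open, literals {W=true, Y=false, Z=false}.
4 branches closed, 2 open.
Each open branch fixes some atoms; the unmentioned ones are free. Counting distinct full assignments: branch {W=true, Y=false} (X, Z) contributes 4 new; branch {W=true, Y=false, Z=false} (X) contributes 0 new. Total: 4.

4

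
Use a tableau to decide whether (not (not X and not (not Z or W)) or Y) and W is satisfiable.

Satisfiable

Initial set: {((not (not X and not (not Z or W)) or Y) and W)}.
((not (not X and not (not Z or W)) or Y) and W): α-rule — add (not (not X and not (not Z or W)) or Y), W.
(not (not X and not (not Z or W)) or Y): β-rule — branch into not (not X and not (not Z or W))  //  Y.
  branch 1 (add not (not X and not (not Z or W))):
    not (not X and not (not Z or W)): β-rule — branch into not not X  //  not not (not Z or W).
      branch 1.1 (add not not X):
        ○ open, literals {W=1, X=1}.
      branch 1.2 (add not not (not Z or W)):
        not not (not Z or W): β-rule — branch into not Z  //  W.
          branch 1.2.1 (add not Z):
            ○ open, literals {W=1, Z=0}.
          branch 1.2.2 (add W):
            ○ open, literals {W=1}.
  branch 2 (add Y):
    ○ open, literals {W=1, Y=1}.
0 branches closed, 4 open.
An open branch gives a satisfying assignment: W=1, X=1.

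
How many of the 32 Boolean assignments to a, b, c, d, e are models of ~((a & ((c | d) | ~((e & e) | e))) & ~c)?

26

Initial set: {~((a & ((c | d) | ~((e & e) | e))) & ~c)}.
~((a & ((c | d) | ~((e & e) | e))) & ~c): β-rule — branch into ~(a & ((c | d) | ~((e & e) | e)))  //  ~~c.
  branch 1 (add ~(a & ((c | d) | ~((e & e) | e)))):
    ~(a & ((c | d) | ~((e & e) | e))): β-rule — branch into ~a  //  ~((c | d) | ~((e & e) | e)).
      branch 1.1 (add ~a):
        ○ open, literals {a=false}.
      branch 1.2 (add ~((c | d) | ~((e & e) | e))):
        ~((c | d) | ~((e & e) | e)): α-rule — add ~(c | d), ~~((e & e) | e).
        ~(c | d): α-rule — add ~c, ~d.
        ~~((e & e) | e): β-rule — branch into (e & e)  //  e.
          branch 1.2.1 (add (e & e)):
            (e & e): α-rule — add e, e.
            ○ open, literals {c=false, d=false, e=true}.
          branch 1.2.2 (add e):
            ○ open, literals {c=false, d=false, e=true}.
  branch 2 (add ~~c):
    ○ open, literals {c=true}.
0 branches closed, 4 open.
Each open branch fixes some atoms; the unmentioned ones are free. Counting distinct full assignments: branch {a=false} (b, c, d, e) contributes 16 new; branch {c=false, d=false, e=true} (a, b) contributes 2 new; branch {c=false, d=false, e=true} (a, b) contributes 0 new; branch {c=true} (a, b, d, e) contributes 8 new. Total: 26.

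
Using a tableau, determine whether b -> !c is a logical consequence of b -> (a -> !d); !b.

Initial set: {T (b -> (a -> !d)); T !b; F (b -> !c)}.
F (b -> !c): α-rule — add T b, F !c.
× closes — contains both b and !b.
All 1 branch closes.
Every branch closed, so the premises entail the conclusion.

Yes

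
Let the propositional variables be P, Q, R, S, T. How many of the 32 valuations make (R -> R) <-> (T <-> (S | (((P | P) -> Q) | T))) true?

Initial set: {T ((R -> R) <-> (T <-> (S | (((P | P) -> Q) | T))))}.
T ((R -> R) <-> (T <-> (S | (((P | P) -> Q) | T)))): β-rule — branch into T (R -> R), T (T <-> (S | (((P | P) -> Q) | T)))  //  F (R -> R), F (T <-> (S | (((P | P) -> Q) | T))).
  branch 1 (add T (R -> R), T (T <-> (S | (((P | P) -> Q) | T)))):
    T (R -> R): β-rule — branch into F R  //  T R.
      branch 1.1 (add F R):
        T (T <-> (S | (((P | P) -> Q) | T))): β-rule — branch into T T, T (S | (((P | P) -> Q) | T))  //  F T, F (S | (((P | P) -> Q) | T)).
          branch 1.1.1 (add T T, T (S | (((P | P) -> Q) | T))):
            T (S | (((P | P) -> Q) | T)): β-rule — branch into T S  //  T (((P | P) -> Q) | T).
              branch 1.1.1.1 (add T S):
                ○ open, literals {R=0, S=1, T=1}.
              branch 1.1.1.2 (add T (((P | P) -> Q) | T)):
                T (((P | P) -> Q) | T): β-rule — branch into T ((P | P) -> Q)  //  T T.
                  branch 1.1.1.2.1 (add T ((P | P) -> Q)):
                    T ((P | P) -> Q): β-rule — branch into F (P | P)  //  T Q.
                      branch 1.1.1.2.1.1 (add F (P | P)):
                        F (P | P): α-rule — add F P, F P.
                        ○ open, literals {P=0, R=0, T=1}.
                      branch 1.1.1.2.1.2 (add T Q):
                        ○ open, literals {Q=1, R=0, T=1}.
                  branch 1.1.1.2.2 (add T T):
                    ○ open, literals {R=0, T=1}.
          branch 1.1.2 (add F T, F (S | (((P | P) -> Q) | T))):
            F (S | (((P | P) -> Q) | T)): α-rule — add F S, F (((P | P) -> Q) | T).
            F (((P | P) -> Q) | T): α-rule — add F ((P | P) -> Q), F T.
            F ((P | P) -> Q): α-rule — add T (P | P), F Q.
            T (P | P): β-rule — branch into T P  //  T P.
              branch 1.1.2.1 (add T P):
                ○ open, literals {P=1, Q=0, R=0, S=0, T=0}.
              branch 1.1.2.2 (add T P):
                ○ open, literals {P=1, Q=0, R=0, S=0, T=0}.
      branch 1.2 (add T R):
        T (T <-> (S | (((P | P) -> Q) | T))): β-rule — branch into T T, T (S | (((P | P) -> Q) | T))  //  F T, F (S | (((P | P) -> Q) | T)).
          branch 1.2.1 (add T T, T (S | (((P | P) -> Q) | T))):
            T (S | (((P | P) -> Q) | T)): β-rule — branch into T S  //  T (((P | P) -> Q) | T).
              branch 1.2.1.1 (add T S):
                ○ open, literals {R=1, S=1, T=1}.
              branch 1.2.1.2 (add T (((P | P) -> Q) | T)):
                T (((P | P) -> Q) | T): β-rule — branch into T ((P | P) -> Q)  //  T T.
                  branch 1.2.1.2.1 (add T ((P | P) -> Q)):
                    T ((P | P) -> Q): β-rule — branch into F (P | P)  //  T Q.
                      branch 1.2.1.2.1.1 (add F (P | P)):
                        F (P | P): α-rule — add F P, F P.
                        ○ open, literals {P=0, R=1, T=1}.
                      branch 1.2.1.2.1.2 (add T Q):
                        ○ open, literals {Q=1, R=1, T=1}.
                  branch 1.2.1.2.2 (add T T):
                    ○ open, literals {R=1, T=1}.
          branch 1.2.2 (add F T, F (S | (((P | P) -> Q) | T))):
            F (S | (((P | P) -> Q) | T)): α-rule — add F S, F (((P | P) -> Q) | T).
            F (((P | P) -> Q) | T): α-rule — add F ((P | P) -> Q), F T.
            F ((P | P) -> Q): α-rule — add T (P | P), F Q.
            T (P | P): β-rule — branch into T P  //  T P.
              branch 1.2.2.1 (add T P):
                ○ open, literals {P=1, Q=0, R=1, S=0, T=0}.
              branch 1.2.2.2 (add T P):
                ○ open, literals {P=1, Q=0, R=1, S=0, T=0}.
  branch 2 (add F (R -> R), F (T <-> (S | (((P | P) -> Q) | T)))):
    F (R -> R): α-rule — add T R, F R.
    × closes — contains both R and ~R.
1 branch closed, 12 open.
Each open branch fixes some atoms; the unmentioned ones are free. Counting distinct full assignments: branch {R=0, S=1, T=1} (P, Q) contributes 4 new; branch {P=0, R=0, T=1} (Q, S) contributes 2 new; branch {Q=1, R=0, T=1} (P, S) contributes 1 new; branch {R=0, T=1} (P, Q, S) contributes 1 new; branch {P=1, Q=0, R=0, S=0, T=0} (none free) contributes 1 new; branch {P=1, Q=0, R=0, S=0, T=0} (none free) contributes 0 new; branch {R=1, S=1, T=1} (P, Q) contributes 4 new; branch {P=0, R=1, T=1} (Q, S) contributes 2 new; branch {Q=1, R=1, T=1} (P, S) contributes 1 new; branch {R=1, T=1} (P, Q, S) contributes 1 new; branch {P=1, Q=0, R=1, S=0, T=0} (none free) contributes 1 new; branch {P=1, Q=0, R=1, S=0, T=0} (none free) contributes 0 new. Total: 18.

18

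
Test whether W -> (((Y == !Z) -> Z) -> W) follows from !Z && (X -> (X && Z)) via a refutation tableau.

Yes

Initial set: {(!Z && (X -> (X && Z))); !(W -> (((Y == !Z) -> Z) -> W))}.
(!Z && (X -> (X && Z))): α-rule — add !Z, (X -> (X && Z)).
!(W -> (((Y == !Z) -> Z) -> W)): α-rule — add W, !(((Y == !Z) -> Z) -> W).
!(((Y == !Z) -> Z) -> W): α-rule — add ((Y == !Z) -> Z), !W.
× closes — contains both W and !W.
All 1 branch closes.
Every branch closed, so the premises entail the conclusion.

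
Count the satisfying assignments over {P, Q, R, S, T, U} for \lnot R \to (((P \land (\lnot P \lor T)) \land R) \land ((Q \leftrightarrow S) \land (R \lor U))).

32

Initial set: {T (\lnot R \to (((P \land (\lnot P \lor T)) \land R) \land ((Q \leftrightarrow S) \land (R \lor U))))}.
T (\lnot R \to (((P \land (\lnot P \lor T)) \land R) \land ((Q \leftrightarrow S) \land (R \lor U)))): β-rule — branch into F \lnot R  //  T (((P \land (\lnot P \lor T)) \land R) \land ((Q \leftrightarrow S) \land (R \lor U))).
  branch 1 (add F \lnot R):
    ○ open, literals {R=T}.
  branch 2 (add T (((P \land (\lnot P \lor T)) \land R) \land ((Q \leftrightarrow S) \land (R \lor U)))):
    T (((P \land (\lnot P \lor T)) \land R) \land ((Q \leftrightarrow S) \land (R \lor U))): α-rule — add T ((P \land (\lnot P \lor T)) \land R), T ((Q \leftrightarrow S) \land (R \lor U)).
    T ((P \land (\lnot P \lor T)) \land R): α-rule — add T (P \land (\lnot P \lor T)), T R.
    T ((Q \leftrightarrow S) \land (R \lor U)): α-rule — add T (Q \leftrightarrow S), T (R \lor U).
    T (P \land (\lnot P \lor T)): α-rule — add T P, T (\lnot P \lor T).
    T (Q \leftrightarrow S): β-rule — branch into T Q, T S  //  F Q, F S.
      branch 2.1 (add T Q, T S):
        T (R \lor U): β-rule — branch into T R  //  T U.
          branch 2.1.1 (add T R):
            T (\lnot P \lor T): β-rule — branch into T \lnot P  //  T T.
              branch 2.1.1.1 (add T \lnot P):
                × closes — contains both P and \lnot P.
              branch 2.1.1.2 (add T T):
                ○ open, literals {P=T, Q=T, R=T, S=T, T=T}.
          branch 2.1.2 (add T U):
            T (\lnot P \lor T): β-rule — branch into T \lnot P  //  T T.
              branch 2.1.2.1 (add T \lnot P):
                × closes — contains both P and \lnot P.
              branch 2.1.2.2 (add T T):
                ○ open, literals {P=T, Q=T, R=T, S=T, T=T, U=T}.
      branch 2.2 (add F Q, F S):
        T (R \lor U): β-rule — branch into T R  //  T U.
          branch 2.2.1 (add T R):
            T (\lnot P \lor T): β-rule — branch into T \lnot P  //  T T.
              branch 2.2.1.1 (add T \lnot P):
                × closes — contains both P and \lnot P.
              branch 2.2.1.2 (add T T):
                ○ open, literals {P=T, Q=F, R=T, S=F, T=T}.
          branch 2.2.2 (add T U):
            T (\lnot P \lor T): β-rule — branch into T \lnot P  //  T T.
              branch 2.2.2.1 (add T \lnot P):
                × closes — contains both P and \lnot P.
              branch 2.2.2.2 (add T T):
                ○ open, literals {P=T, Q=F, R=T, S=F, T=T, U=T}.
4 branches closed, 5 open.
Each open branch fixes some atoms; the unmentioned ones are free. Counting distinct full assignments: branch {R=T} (P, Q, S, T, U) contributes 32 new; branch {P=T, Q=T, R=T, S=T, T=T} (U) contributes 0 new; branch {P=T, Q=T, R=T, S=T, T=T, U=T} (none free) contributes 0 new; branch {P=T, Q=F, R=T, S=F, T=T} (U) contributes 0 new; branch {P=T, Q=F, R=T, S=F, T=T, U=T} (none free) contributes 0 new. Total: 32.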